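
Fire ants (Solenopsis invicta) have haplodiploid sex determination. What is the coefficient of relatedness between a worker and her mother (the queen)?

One meiotic link between diploid queen and diploid daughter: r = 1/2.

0.5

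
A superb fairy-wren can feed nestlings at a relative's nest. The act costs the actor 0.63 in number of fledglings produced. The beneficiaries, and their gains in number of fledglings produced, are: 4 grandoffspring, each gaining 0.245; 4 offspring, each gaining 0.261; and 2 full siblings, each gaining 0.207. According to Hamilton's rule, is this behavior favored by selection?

Hamilton's rule: the trait is favored when the sum of r·B over every recipient exceeds the actor's cost C.
r to a grandoffspring = 0.25 (two parent–offspring links: r = (1/2)^2 = 1/4).
r to an offspring = 1/2 (one parent–offspring link: r = (1/2)^1 = 1/2).
r to a full sibling = 1/2 (full sibs share both parents — two paths of length 2: r = 2·(1/2)^2 = 1/2).
Summing one r·B term per recipient: 4·0.25·0.245 + 4·0.5·0.261 + 2·0.5·0.207 = 0.974.
0.974 > 0.63: the indirect benefit exceeds the cost.

Yes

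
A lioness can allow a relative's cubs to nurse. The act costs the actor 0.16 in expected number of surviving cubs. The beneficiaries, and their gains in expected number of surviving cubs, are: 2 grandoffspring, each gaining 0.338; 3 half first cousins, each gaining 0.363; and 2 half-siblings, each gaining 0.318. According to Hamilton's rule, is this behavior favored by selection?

Hamilton's rule: the trait is favored when the sum of r·B over every recipient exceeds the actor's cost C.
r to a grandoffspring = 1/4 (two parent–offspring links: r = (1/2)^2 = 1/4).
r to a half first cousin = 1/16 (half first cousins share one grandparent — one path of length 4: r = (1/2)^4 = 1/16).
r to a half-sibling = 1/4 (half-sibs share one parent — one path of length 2: r = (1/2)^2 = 1/4).
Summing one r·B term per recipient: 2·0.25·0.338 + 3·0.0625·0.363 + 2·0.25·0.318 = 0.3960625.
0.3960625 > 0.16: the indirect benefit exceeds the cost.

Yes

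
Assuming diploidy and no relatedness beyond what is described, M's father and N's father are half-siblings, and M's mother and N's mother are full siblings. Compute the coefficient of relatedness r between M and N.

Wright's path rule: contributions from independent ancestry routes add.
M and N are related in two ways: half first cousins through their fathers (r = 1/16) and first cousins through their mothers (r = 1/8).
r = 1/16 + 1/8 = 3/16 = 0.1875.

0.1875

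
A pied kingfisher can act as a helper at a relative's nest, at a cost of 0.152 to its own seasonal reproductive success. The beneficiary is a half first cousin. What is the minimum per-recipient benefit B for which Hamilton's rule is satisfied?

r to a half first cousin = 0.0625 (half first cousins share one grandparent — one path of length 4: r = (1/2)^4 = 1/16).
Hamilton's rule with n recipients of equal r: n·r·B > C, so B > C/(n·r) = 0.152/(1·0.0625) = 2.432.

2.432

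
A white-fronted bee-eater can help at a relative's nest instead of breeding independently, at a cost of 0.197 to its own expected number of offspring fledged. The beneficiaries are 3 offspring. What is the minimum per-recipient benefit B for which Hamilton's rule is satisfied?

0.1313

r to an offspring = 0.5 (one parent–offspring link: r = (1/2)^1 = 1/2).
Hamilton's rule with n recipients of equal r: n·r·B > C, so B > C/(n·r) = 0.197/(3·0.5) = 0.1313.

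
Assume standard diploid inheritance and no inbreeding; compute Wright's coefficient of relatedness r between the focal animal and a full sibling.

Full sibs share both parents — two paths of length 2: r = 2·(1/2)^2 = 1/2.

0.5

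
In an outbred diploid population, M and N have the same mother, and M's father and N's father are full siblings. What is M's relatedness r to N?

0.375

With two independent routes of shared ancestry, r is the sum of the two contributions.
M and N are related in two ways: half-sibs through their shared mother (r = 1/4) and first cousins through their fathers (r = 1/8).
r = 1/4 + 1/8 = 0.375.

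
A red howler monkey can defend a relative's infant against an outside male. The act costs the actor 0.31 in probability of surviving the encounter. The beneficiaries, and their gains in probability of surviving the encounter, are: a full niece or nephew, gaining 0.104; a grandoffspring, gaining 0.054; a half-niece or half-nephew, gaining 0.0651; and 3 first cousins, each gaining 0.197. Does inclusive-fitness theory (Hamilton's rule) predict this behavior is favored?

No

Hamilton's rule: the trait is favored when the sum of r·B over every recipient exceeds the actor's cost C.
r to a full niece or nephew = 1/4 (full aunt/uncle↔niece/nephew: two paths of length 3 through the shared grandparent pair: r = 2·(1/2)^3 = 1/4).
r to a grandoffspring = 0.25 (two parent–offspring links: r = (1/2)^2 = 1/4).
r to a half-niece or half-nephew = 1/8 (half-aunt/uncle↔niece/nephew: one path of length 3: r = (1/2)^3 = 1/8).
r to a first cousin = 1/8 (first cousins share one grandparent pair — two paths of length 4: r = 2·(1/2)^4 = 1/8).
Summing one r·B term per recipient: 1·0.25·0.104 + 1·0.25·0.054 + 1·0.125·0.0651 + 3·0.125·0.197 = 0.1215125.
0.1215125 < 0.31: the indirect benefit is less than the cost.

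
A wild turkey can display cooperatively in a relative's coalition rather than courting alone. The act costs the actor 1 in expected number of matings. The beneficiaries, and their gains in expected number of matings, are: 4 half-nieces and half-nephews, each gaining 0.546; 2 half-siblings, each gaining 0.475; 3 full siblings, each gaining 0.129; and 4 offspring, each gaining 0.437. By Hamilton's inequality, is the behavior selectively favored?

Yes

Hamilton's rule: the trait is favored when the sum of r·B over every recipient exceeds the actor's cost C.
r to a half-niece or half-nephew = 0.125 (half-aunt/uncle↔niece/nephew: one path of length 3: r = (1/2)^3 = 1/8).
r to a half-sibling = 1/4 (half-sibs share one parent — one path of length 2: r = (1/2)^2 = 1/4).
r to a full sibling = 1/2 (full sibs share both parents — two paths of length 2: r = 2·(1/2)^2 = 1/2).
r to an offspring = 1/2 (one parent–offspring link: r = (1/2)^1 = 1/2).
Summing one r·B term per recipient: 4·0.125·0.546 + 2·0.25·0.475 + 3·0.5·0.129 + 4·0.5·0.437 = 1.578.
1.578 > 1: the indirect benefit exceeds the cost.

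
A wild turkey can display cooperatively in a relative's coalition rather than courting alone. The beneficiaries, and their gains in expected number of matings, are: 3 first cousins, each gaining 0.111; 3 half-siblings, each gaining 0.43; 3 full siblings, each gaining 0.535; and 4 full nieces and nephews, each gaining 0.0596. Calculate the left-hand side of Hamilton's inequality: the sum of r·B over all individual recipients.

1.226225

r to a first cousin = 1/8 (first cousins share one grandparent pair — two paths of length 4: r = 2·(1/2)^4 = 1/8).
r to a half-sibling = 1/4 (half-sibs share one parent — one path of length 2: r = (1/2)^2 = 1/4).
r to a full sibling = 1/2 (full sibs share both parents — two paths of length 2: r = 2·(1/2)^2 = 1/2).
r to a full niece or nephew = 0.25 (full aunt/uncle↔niece/nephew: two paths of length 3 through the shared grandparent pair: r = 2·(1/2)^3 = 1/4).
Summing one r·B term per recipient: 3·0.125·0.111 + 3·0.25·0.43 + 3·0.5·0.535 + 4·0.25·0.0596 = 1.226225.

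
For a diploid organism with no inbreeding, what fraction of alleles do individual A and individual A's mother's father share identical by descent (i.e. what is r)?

0.25

Each parent–offspring link contributes a factor of 1/2, and independent paths through distinct common ancestors add.
Two parent–offspring links: r = (1/2)^2 = 1/4.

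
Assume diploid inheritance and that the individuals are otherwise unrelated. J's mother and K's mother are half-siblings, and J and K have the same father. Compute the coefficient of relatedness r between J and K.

Relatedness sums over independent paths through distinct common ancestors.
J and K are related in two ways: half first cousins through their mothers (r = 1/16) and half-sibs through their shared father (r = 1/4).
r = 1/16 + 1/4 = 0.3125.

0.3125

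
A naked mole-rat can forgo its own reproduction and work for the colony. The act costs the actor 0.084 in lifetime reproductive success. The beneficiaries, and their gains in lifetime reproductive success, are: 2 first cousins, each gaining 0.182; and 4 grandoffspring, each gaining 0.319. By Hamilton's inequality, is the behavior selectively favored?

Hamilton's rule: the trait is favored when the sum of r·B over every recipient exceeds the actor's cost C.
r to a first cousin = 1/8 (first cousins share one grandparent pair — two paths of length 4: r = 2·(1/2)^4 = 1/8).
r to a grandoffspring = 0.25 (two parent–offspring links: r = (1/2)^2 = 1/4).
Summing one r·B term per recipient: 2·0.125·0.182 + 4·0.25·0.319 = 0.3645.
0.3645 > 0.084: the indirect benefit exceeds the cost.

Yes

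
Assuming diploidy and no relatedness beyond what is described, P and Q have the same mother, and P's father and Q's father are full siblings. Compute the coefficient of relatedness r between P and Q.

0.375

Wright's path rule: contributions from independent ancestry routes add.
P and Q are related in two ways: half-sibs through their shared mother (r = 1/4) and first cousins through their fathers (r = 1/8).
r = 1/4 + 1/8 = 0.375.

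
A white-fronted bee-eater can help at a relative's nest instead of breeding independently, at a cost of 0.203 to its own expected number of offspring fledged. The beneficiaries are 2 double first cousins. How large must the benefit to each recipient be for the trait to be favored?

0.406

r to a double first cousin = 1/4 (double first cousins share both grandparent pairs — four paths of length 4: r = 4·(1/2)^4 = 1/4).
Hamilton's rule with n recipients of equal r: n·r·B > C, so B > C/(n·r) = 0.203/(2·0.25) = 0.406.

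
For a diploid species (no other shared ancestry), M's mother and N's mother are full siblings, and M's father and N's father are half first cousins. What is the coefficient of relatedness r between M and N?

0.140625

Independent pedigree routes through distinct common ancestors add.
M and N are related in two ways: first cousins through their mothers (r = 1/8) and half second cousins through their fathers (r = 1/64).
r = 1/8 + 1/64 = 0.140625.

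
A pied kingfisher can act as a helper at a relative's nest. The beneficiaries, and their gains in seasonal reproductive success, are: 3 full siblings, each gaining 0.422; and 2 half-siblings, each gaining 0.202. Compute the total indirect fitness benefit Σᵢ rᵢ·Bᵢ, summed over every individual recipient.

r to a full sibling = 1/2 (full sibs share both parents — two paths of length 2: r = 2·(1/2)^2 = 1/2).
r to a half-sibling = 0.25 (half-sibs share one parent — one path of length 2: r = (1/2)^2 = 1/4).
Summing one r·B term per recipient: 3·0.5·0.422 + 2·0.25·0.202 = 0.734.

0.734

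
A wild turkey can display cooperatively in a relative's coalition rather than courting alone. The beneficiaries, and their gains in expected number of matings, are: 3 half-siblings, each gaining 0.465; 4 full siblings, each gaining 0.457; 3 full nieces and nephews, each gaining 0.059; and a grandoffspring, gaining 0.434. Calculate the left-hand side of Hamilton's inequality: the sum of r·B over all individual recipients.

r to a half-sibling = 1/4 (half-sibs share one parent — one path of length 2: r = (1/2)^2 = 1/4).
r to a full sibling = 1/2 (full sibs share both parents — two paths of length 2: r = 2·(1/2)^2 = 1/2).
r to a full niece or nephew = 0.25 (full aunt/uncle↔niece/nephew: two paths of length 3 through the shared grandparent pair: r = 2·(1/2)^3 = 1/4).
r to a grandoffspring = 0.25 (two parent–offspring links: r = (1/2)^2 = 1/4).
Summing one r·B term per recipient: 3·0.25·0.465 + 4·0.5·0.457 + 3·0.25·0.059 + 1·0.25·0.434 = 1.4155.

1.4155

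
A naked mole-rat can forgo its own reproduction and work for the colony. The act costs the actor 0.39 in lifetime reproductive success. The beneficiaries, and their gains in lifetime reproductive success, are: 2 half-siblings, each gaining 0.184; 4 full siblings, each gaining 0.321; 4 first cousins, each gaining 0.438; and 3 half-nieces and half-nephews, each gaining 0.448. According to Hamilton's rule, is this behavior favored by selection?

Hamilton's rule: the trait is favored when the sum of r·B over every recipient exceeds the actor's cost C.
r to a half-sibling = 0.25 (half-sibs share one parent — one path of length 2: r = (1/2)^2 = 1/4).
r to a full sibling = 0.5 (full sibs share both parents — two paths of length 2: r = 2·(1/2)^2 = 1/2).
r to a first cousin = 1/8 (first cousins share one grandparent pair — two paths of length 4: r = 2·(1/2)^4 = 1/8).
r to a half-niece or half-nephew = 0.125 (half-aunt/uncle↔niece/nephew: one path of length 3: r = (1/2)^3 = 1/8).
Summing one r·B term per recipient: 2·0.25·0.184 + 4·0.5·0.321 + 4·0.125·0.438 + 3·0.125·0.448 = 1.121.
1.121 > 0.39: the indirect benefit exceeds the cost.

Yes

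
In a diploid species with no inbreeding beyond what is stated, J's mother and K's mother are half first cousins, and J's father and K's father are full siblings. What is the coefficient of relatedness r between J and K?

0.140625

Relatedness sums over independent paths through distinct common ancestors.
J and K are related in two ways: half second cousins through their mothers (r = 1/64) and first cousins through their fathers (r = 1/8).
r = 1/64 + 1/8 = 0.140625.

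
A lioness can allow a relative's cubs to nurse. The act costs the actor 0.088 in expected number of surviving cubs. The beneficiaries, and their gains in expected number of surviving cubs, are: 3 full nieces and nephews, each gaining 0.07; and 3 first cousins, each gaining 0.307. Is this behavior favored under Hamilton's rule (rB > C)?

Hamilton's rule: the trait is favored when the sum of r·B over every recipient exceeds the actor's cost C.
r to a full niece or nephew = 0.25 (full aunt/uncle↔niece/nephew: two paths of length 3 through the shared grandparent pair: r = 2·(1/2)^3 = 1/4).
r to a first cousin = 1/8 (first cousins share one grandparent pair — two paths of length 4: r = 2·(1/2)^4 = 1/8).
Summing one r·B term per recipient: 3·0.25·0.07 + 3·0.125·0.307 = 0.167625.
0.167625 > 0.088: the indirect benefit exceeds the cost.

Yes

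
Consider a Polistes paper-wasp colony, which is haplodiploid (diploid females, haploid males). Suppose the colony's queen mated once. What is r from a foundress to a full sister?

Haplodiploid full sisters inherit their father's entire haploid genome identically (contributing 1/2) and on average half of their mother's contribution (1/2 · 1/2 = 1/4); r = 1/2 + 1/4 = 3/4.

0.75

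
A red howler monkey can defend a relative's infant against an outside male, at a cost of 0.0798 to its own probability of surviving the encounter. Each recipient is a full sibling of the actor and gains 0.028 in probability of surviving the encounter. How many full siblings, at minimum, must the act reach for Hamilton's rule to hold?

r to a full sibling = 0.5 (full sibs share both parents — two paths of length 2: r = 2·(1/2)^2 = 1/2).
Hamilton's rule: n·r·B > C  ⇒  n > C/(r·B) = 0.0798/(0.5·0.028) = 5.7.
The smallest integer exceeding 5.7 is 6.

6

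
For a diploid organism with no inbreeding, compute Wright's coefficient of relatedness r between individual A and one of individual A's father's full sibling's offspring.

Each parent–offspring link contributes a factor of 1/2, and independent paths through distinct common ancestors add.
First cousins share one grandparent pair — two paths of length 4: r = 2·(1/2)^4 = 1/8.

0.125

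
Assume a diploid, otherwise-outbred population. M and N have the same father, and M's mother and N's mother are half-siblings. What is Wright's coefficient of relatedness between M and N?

Independent pedigree routes through distinct common ancestors add.
M and N are related in two ways: half-sibs through their shared father (r = 1/4) and half first cousins through their mothers (r = 1/16).
r = 1/4 + 1/16 = 5/16 = 0.3125.

0.3125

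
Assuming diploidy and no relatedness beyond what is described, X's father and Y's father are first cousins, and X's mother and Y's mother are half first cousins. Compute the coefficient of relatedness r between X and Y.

Relatedness sums over independent paths through distinct common ancestors.
X and Y are related in two ways: second cousins through their fathers (r = 1/32) and half second cousins through their mothers (r = 1/64).
r = 1/32 + 1/64 = 3/64 = 0.046875.

0.046875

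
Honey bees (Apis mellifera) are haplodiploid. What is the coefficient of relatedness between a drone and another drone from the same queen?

0.5

Haploid brothers each carry a random half of the queen's diploid genome, so on average they share half: r = 1/2.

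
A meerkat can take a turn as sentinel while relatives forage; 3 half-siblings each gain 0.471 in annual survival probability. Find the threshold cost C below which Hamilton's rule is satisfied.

r to a half-sibling = 0.25 (half-sibs share one parent — one path of length 2: r = (1/2)^2 = 1/4).
Hamilton's rule: n·r·B > C, so the trait is favored while C < n·r·B = 3·0.25·0.471 = 0.35325.

0.35325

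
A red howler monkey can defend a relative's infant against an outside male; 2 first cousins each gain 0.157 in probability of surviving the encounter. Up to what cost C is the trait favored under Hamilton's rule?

r to a first cousin = 1/8 (first cousins share one grandparent pair — two paths of length 4: r = 2·(1/2)^4 = 1/8).
Hamilton's rule: n·r·B > C, so the trait is favored while C < n·r·B = 2·0.125·0.157 = 0.03925.

0.03925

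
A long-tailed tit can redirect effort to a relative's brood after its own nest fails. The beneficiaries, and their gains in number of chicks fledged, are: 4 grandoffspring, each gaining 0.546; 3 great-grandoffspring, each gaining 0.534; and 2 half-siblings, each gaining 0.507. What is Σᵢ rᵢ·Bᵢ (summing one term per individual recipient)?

r to a grandoffspring = 0.25 (two parent–offspring links: r = (1/2)^2 = 1/4).
r to a great-grandoffspring = 1/8 (three parent–offspring links: r = (1/2)^3 = 1/8).
r to a half-sibling = 0.25 (half-sibs share one parent — one path of length 2: r = (1/2)^2 = 1/4).
Summing one r·B term per recipient: 4·0.25·0.546 + 3·0.125·0.534 + 2·0.25·0.507 = 0.99975.

0.99975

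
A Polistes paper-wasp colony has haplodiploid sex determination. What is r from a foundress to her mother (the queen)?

0.5

One meiotic link between diploid queen and diploid daughter: r = 1/2.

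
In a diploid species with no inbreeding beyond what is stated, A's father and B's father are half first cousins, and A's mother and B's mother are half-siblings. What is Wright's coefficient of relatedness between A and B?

Independent pedigree routes through distinct common ancestors add.
A and B are related in two ways: half second cousins through their fathers (r = 1/64) and half first cousins through their mothers (r = 1/16).
r = 1/64 + 1/16 = 0.078125.

0.078125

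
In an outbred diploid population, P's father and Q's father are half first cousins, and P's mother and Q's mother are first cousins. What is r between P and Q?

Relatedness sums over independent paths through distinct common ancestors.
P and Q are related in two ways: half second cousins through their fathers (r = 1/64) and second cousins through their mothers (r = 1/32).
r = 1/64 + 1/32 = 0.046875.

0.046875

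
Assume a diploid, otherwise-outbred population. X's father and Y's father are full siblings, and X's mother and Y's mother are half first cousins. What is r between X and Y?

Wright's path rule: contributions from independent ancestry routes add.
X and Y are related in two ways: first cousins through their fathers (r = 1/8) and half second cousins through their mothers (r = 1/64).
r = 1/8 + 1/64 = 0.140625.

0.140625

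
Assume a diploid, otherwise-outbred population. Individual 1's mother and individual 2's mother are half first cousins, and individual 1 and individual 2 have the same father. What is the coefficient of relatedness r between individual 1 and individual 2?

0.265625

Wright's path rule: contributions from independent ancestry routes add.
Individual 1 and individual 2 are related in two ways: half second cousins through their mothers (r = 1/64) and half-sibs through their shared father (r = 1/4).
r = 1/64 + 1/4 = 0.265625.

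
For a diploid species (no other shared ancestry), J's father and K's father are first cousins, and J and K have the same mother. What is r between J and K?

0.28125

Relatedness sums over independent paths through distinct common ancestors.
J and K are related in two ways: second cousins through their fathers (r = 1/32) and half-sibs through their shared mother (r = 1/4).
r = 1/32 + 1/4 = 0.28125.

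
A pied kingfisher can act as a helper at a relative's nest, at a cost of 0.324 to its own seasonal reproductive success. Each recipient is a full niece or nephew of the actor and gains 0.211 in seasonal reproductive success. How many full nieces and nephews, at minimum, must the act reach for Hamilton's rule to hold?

r to a full niece or nephew = 1/4 (full aunt/uncle↔niece/nephew: two paths of length 3 through the shared grandparent pair: r = 2·(1/2)^3 = 1/4).
Hamilton's rule: n·r·B > C  ⇒  n > C/(r·B) = 0.324/(0.25·0.211) = 6.142.
The smallest integer exceeding 6.142 is 7.

7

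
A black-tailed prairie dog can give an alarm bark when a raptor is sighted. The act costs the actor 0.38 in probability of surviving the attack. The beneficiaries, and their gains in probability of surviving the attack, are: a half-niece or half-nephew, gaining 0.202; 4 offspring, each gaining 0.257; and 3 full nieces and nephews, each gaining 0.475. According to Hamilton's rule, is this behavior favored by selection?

Yes

Hamilton's rule: the trait is favored when the sum of r·B over every recipient exceeds the actor's cost C.
r to a half-niece or half-nephew = 1/8 (half-aunt/uncle↔niece/nephew: one path of length 3: r = (1/2)^3 = 1/8).
r to an offspring = 0.5 (one parent–offspring link: r = (1/2)^1 = 1/2).
r to a full niece or nephew = 1/4 (full aunt/uncle↔niece/nephew: two paths of length 3 through the shared grandparent pair: r = 2·(1/2)^3 = 1/4).
Summing one r·B term per recipient: 1·0.125·0.202 + 4·0.5·0.257 + 3·0.25·0.475 = 0.8955.
0.8955 > 0.38: the indirect benefit exceeds the cost.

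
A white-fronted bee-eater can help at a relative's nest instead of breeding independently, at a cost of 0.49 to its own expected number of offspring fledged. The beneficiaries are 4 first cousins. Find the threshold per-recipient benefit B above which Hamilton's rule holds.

r to a first cousin = 1/8 (first cousins share one grandparent pair — two paths of length 4: r = 2·(1/2)^4 = 1/8).
Hamilton's rule with n recipients of equal r: n·r·B > C, so B > C/(n·r) = 0.49/(4·0.125) = 0.98.

0.98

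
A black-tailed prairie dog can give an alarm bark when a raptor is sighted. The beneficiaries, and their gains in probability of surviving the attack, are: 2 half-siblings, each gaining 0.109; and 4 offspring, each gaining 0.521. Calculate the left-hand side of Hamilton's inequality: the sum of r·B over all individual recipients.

1.0965

r to a half-sibling = 1/4 (half-sibs share one parent — one path of length 2: r = (1/2)^2 = 1/4).
r to an offspring = 0.5 (one parent–offspring link: r = (1/2)^1 = 1/2).
Summing one r·B term per recipient: 2·0.25·0.109 + 4·0.5·0.521 = 1.0965.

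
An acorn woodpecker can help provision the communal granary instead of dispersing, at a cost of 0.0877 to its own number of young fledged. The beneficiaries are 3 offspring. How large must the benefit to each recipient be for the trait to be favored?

r to an offspring = 1/2 (one parent–offspring link: r = (1/2)^1 = 1/2).
Hamilton's rule with n recipients of equal r: n·r·B > C, so B > C/(n·r) = 0.0877/(3·0.5) = 0.0585.

0.0585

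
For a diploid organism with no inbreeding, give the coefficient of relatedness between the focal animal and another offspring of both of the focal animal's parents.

0.5

Each parent–offspring link contributes a factor of 1/2, and independent paths through distinct common ancestors add.
Full sibs share both parents — two paths of length 2: r = 2·(1/2)^2 = 1/2.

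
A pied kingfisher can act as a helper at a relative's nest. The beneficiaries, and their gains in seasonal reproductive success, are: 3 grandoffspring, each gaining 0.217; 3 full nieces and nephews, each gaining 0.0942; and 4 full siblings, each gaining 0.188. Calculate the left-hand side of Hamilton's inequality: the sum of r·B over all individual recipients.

0.6094

r to a grandoffspring = 0.25 (two parent–offspring links: r = (1/2)^2 = 1/4).
r to a full niece or nephew = 0.25 (full aunt/uncle↔niece/nephew: two paths of length 3 through the shared grandparent pair: r = 2·(1/2)^3 = 1/4).
r to a full sibling = 1/2 (full sibs share both parents — two paths of length 2: r = 2·(1/2)^2 = 1/2).
Summing one r·B term per recipient: 3·0.25·0.217 + 3·0.25·0.0942 + 4·0.5·0.188 = 0.6094.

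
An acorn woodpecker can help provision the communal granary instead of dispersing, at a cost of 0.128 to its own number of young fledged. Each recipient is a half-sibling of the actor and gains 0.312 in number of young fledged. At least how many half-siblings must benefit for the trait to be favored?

r to a half-sibling = 1/4 (half-sibs share one parent — one path of length 2: r = (1/2)^2 = 1/4).
Hamilton's rule: n·r·B > C  ⇒  n > C/(r·B) = 0.128/(0.25·0.312) = 1.641.
The smallest integer exceeding 1.641 is 2.

2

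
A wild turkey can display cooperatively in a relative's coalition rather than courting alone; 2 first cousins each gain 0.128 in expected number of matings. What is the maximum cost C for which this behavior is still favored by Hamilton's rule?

r to a first cousin = 1/8 (first cousins share one grandparent pair — two paths of length 4: r = 2·(1/2)^4 = 1/8).
Hamilton's rule: n·r·B > C, so the trait is favored while C < n·r·B = 2·0.125·0.128 = 0.032.

0.032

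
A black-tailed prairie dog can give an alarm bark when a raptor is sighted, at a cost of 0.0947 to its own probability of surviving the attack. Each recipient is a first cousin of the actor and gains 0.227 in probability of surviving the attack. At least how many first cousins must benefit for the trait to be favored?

4

r to a first cousin = 0.125 (first cousins share one grandparent pair — two paths of length 4: r = 2·(1/2)^4 = 1/8).
Hamilton's rule: n·r·B > C  ⇒  n > C/(r·B) = 0.0947/(0.125·0.227) = 3.337.
The smallest integer exceeding 3.337 is 4.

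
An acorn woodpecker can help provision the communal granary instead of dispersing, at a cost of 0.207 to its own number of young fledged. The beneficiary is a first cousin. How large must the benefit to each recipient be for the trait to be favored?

1.656

r to a first cousin = 0.125 (first cousins share one grandparent pair — two paths of length 4: r = 2·(1/2)^4 = 1/8).
Hamilton's rule with n recipients of equal r: n·r·B > C, so B > C/(n·r) = 0.207/(1·0.125) = 1.656.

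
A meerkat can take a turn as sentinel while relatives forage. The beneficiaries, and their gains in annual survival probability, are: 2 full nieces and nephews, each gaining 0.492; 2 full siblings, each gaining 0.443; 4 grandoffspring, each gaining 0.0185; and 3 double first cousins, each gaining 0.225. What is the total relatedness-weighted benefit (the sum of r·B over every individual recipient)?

r to a full niece or nephew = 1/4 (full aunt/uncle↔niece/nephew: two paths of length 3 through the shared grandparent pair: r = 2·(1/2)^3 = 1/4).
r to a full sibling = 1/2 (full sibs share both parents — two paths of length 2: r = 2·(1/2)^2 = 1/2).
r to a grandoffspring = 0.25 (two parent–offspring links: r = (1/2)^2 = 1/4).
r to a double first cousin = 0.25 (double first cousins share both grandparent pairs — four paths of length 4: r = 4·(1/2)^4 = 1/4).
Summing one r·B term per recipient: 2·0.25·0.492 + 2·0.5·0.443 + 4·0.25·0.0185 + 3·0.25·0.225 = 0.87625.

0.87625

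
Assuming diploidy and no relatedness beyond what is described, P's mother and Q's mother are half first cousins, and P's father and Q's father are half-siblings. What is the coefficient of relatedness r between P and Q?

0.078125

Wright's path rule: contributions from independent ancestry routes add.
P and Q are related in two ways: half second cousins through their mothers (r = 1/64) and half first cousins through their fathers (r = 1/16).
r = 1/64 + 1/16 = 0.078125.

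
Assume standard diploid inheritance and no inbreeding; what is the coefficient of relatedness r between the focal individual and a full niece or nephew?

0.25

Full aunt/uncle↔niece/nephew: two paths of length 3 through the shared grandparent pair: r = 2·(1/2)^3 = 1/4.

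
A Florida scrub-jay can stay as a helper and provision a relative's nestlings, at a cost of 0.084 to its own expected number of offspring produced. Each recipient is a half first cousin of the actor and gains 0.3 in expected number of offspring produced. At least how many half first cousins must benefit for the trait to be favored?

5

r to a half first cousin = 1/16 (half first cousins share one grandparent — one path of length 4: r = (1/2)^4 = 1/16).
Hamilton's rule: n·r·B > C  ⇒  n > C/(r·B) = 0.084/(0.0625·0.3) = 4.48.
The smallest integer exceeding 4.48 is 5.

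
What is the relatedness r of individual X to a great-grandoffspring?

0.125

Three parent–offspring links: r = (1/2)^3 = 1/8.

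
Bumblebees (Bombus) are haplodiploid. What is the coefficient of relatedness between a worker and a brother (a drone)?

0.25

Her haploid brother carries none of their father's genes and a random half of their mother's genome; that half matches the maternal half of her own genome with probability 1/2: r = 1/2 · 1/2 = 1/4.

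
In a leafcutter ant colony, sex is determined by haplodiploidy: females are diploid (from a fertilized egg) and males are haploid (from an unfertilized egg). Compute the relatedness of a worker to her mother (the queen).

One meiotic link between diploid queen and diploid daughter: r = 1/2.

0.5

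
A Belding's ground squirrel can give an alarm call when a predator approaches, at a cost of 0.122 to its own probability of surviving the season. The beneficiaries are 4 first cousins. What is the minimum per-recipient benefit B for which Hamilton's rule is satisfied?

r to a first cousin = 0.125 (first cousins share one grandparent pair — two paths of length 4: r = 2·(1/2)^4 = 1/8).
Hamilton's rule with n recipients of equal r: n·r·B > C, so B > C/(n·r) = 0.122/(4·0.125) = 0.244.

0.244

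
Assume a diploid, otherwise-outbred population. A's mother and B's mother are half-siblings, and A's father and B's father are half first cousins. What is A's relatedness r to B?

0.078125

Relatedness sums over independent paths through distinct common ancestors.
A and B are related in two ways: half first cousins through their mothers (r = 1/16) and half second cousins through their fathers (r = 1/64).
r = 1/16 + 1/64 = 0.078125.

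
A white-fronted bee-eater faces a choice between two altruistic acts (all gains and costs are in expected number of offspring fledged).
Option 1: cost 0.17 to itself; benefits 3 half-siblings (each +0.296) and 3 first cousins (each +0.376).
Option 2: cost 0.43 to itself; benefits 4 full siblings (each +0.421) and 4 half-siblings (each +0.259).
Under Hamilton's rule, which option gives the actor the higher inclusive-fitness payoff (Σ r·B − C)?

Option 2

Option 1: r to a half-sibling = 0.25.
Option 1: r to a first cousin = 0.125.
Option 1: Σ r·B − C = (3·0.25·0.296 + 3·0.125·0.376) − 0.17 = 0.193.
Option 2: r to a full sibling = 0.5.
Option 2: r to a half-sibling = 0.25.
Option 2: Σ r·B − C = (4·0.5·0.421 + 4·0.25·0.259) − 0.43 = 0.671.
Option 2 has the higher net inclusive-fitness payoff.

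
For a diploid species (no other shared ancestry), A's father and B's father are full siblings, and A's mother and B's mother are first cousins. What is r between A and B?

Independent pedigree routes through distinct common ancestors add.
A and B are related in two ways: first cousins through their fathers (r = 1/8) and second cousins through their mothers (r = 1/32).
r = 1/8 + 1/32 = 0.15625.

0.15625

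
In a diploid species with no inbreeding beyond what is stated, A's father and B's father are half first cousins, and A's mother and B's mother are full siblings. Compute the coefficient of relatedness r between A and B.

0.140625

With two independent routes of shared ancestry, r is the sum of the two contributions.
A and B are related in two ways: half second cousins through their fathers (r = 1/64) and first cousins through their mothers (r = 1/8).
r = 1/64 + 1/8 = 9/64 = 0.140625.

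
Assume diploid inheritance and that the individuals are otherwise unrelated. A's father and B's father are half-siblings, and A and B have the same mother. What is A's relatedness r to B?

0.3125

With two independent routes of shared ancestry, r is the sum of the two contributions.
A and B are related in two ways: half first cousins through their fathers (r = 1/16) and half-sibs through their shared mother (r = 1/4).
r = 1/16 + 1/4 = 5/16 = 0.3125.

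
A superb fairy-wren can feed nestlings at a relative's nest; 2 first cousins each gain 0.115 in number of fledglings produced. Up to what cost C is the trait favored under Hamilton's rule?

0.02875

r to a first cousin = 0.125 (first cousins share one grandparent pair — two paths of length 4: r = 2·(1/2)^4 = 1/8).
Hamilton's rule: n·r·B > C, so the trait is favored while C < n·r·B = 2·0.125·0.115 = 0.02875.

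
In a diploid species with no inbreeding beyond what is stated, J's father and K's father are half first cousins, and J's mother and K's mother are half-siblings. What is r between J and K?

0.078125

Wright's path rule: contributions from independent ancestry routes add.
J and K are related in two ways: half second cousins through their fathers (r = 1/64) and half first cousins through their mothers (r = 1/16).
r = 1/64 + 1/16 = 0.078125.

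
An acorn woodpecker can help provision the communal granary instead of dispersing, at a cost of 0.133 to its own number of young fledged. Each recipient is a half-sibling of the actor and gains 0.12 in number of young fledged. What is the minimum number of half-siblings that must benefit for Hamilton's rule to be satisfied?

5

r to a half-sibling = 1/4 (half-sibs share one parent — one path of length 2: r = (1/2)^2 = 1/4).
Hamilton's rule: n·r·B > C  ⇒  n > C/(r·B) = 0.133/(0.25·0.12) = 4.433.
The smallest integer exceeding 4.433 is 5.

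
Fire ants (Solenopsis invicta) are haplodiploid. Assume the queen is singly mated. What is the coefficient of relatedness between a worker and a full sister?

Haplodiploid full sisters inherit their father's entire haploid genome identically (contributing 1/2) and on average half of their mother's contribution (1/2 · 1/2 = 1/4); r = 1/2 + 1/4 = 3/4.

0.75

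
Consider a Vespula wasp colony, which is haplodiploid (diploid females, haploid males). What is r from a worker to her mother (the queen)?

0.5

One meiotic link between diploid queen and diploid daughter: r = 1/2.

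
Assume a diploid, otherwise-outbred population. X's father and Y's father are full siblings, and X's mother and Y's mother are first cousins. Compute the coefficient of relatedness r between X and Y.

With two independent routes of shared ancestry, r is the sum of the two contributions.
X and Y are related in two ways: first cousins through their fathers (r = 1/8) and second cousins through their mothers (r = 1/32).
r = 1/8 + 1/32 = 0.15625.

0.15625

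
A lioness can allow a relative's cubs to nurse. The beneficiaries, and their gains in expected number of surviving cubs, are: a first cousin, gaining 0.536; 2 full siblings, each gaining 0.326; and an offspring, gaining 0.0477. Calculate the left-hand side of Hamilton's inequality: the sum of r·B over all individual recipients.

0.41685

r to a first cousin = 1/8 (first cousins share one grandparent pair — two paths of length 4: r = 2·(1/2)^4 = 1/8).
r to a full sibling = 0.5 (full sibs share both parents — two paths of length 2: r = 2·(1/2)^2 = 1/2).
r to an offspring = 1/2 (one parent–offspring link: r = (1/2)^1 = 1/2).
Summing one r·B term per recipient: 1·0.125·0.536 + 2·0.5·0.326 + 1·0.5·0.0477 = 0.41685.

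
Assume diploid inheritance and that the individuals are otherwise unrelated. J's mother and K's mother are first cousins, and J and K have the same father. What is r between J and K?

0.28125

Independent pedigree routes through distinct common ancestors add.
J and K are related in two ways: second cousins through their mothers (r = 1/32) and half-sibs through their shared father (r = 1/4).
r = 1/32 + 1/4 = 9/32 = 0.28125.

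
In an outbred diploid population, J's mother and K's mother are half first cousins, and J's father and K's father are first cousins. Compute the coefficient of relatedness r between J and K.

With two independent routes of shared ancestry, r is the sum of the two contributions.
J and K are related in two ways: half second cousins through their mothers (r = 1/64) and second cousins through their fathers (r = 1/32).
r = 1/64 + 1/32 = 0.046875.

0.046875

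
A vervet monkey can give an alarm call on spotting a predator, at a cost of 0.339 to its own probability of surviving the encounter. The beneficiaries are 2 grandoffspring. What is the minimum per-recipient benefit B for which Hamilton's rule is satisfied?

0.678

r to a grandoffspring = 1/4 (two parent–offspring links: r = (1/2)^2 = 1/4).
Hamilton's rule with n recipients of equal r: n·r·B > C, so B > C/(n·r) = 0.339/(2·0.25) = 0.678.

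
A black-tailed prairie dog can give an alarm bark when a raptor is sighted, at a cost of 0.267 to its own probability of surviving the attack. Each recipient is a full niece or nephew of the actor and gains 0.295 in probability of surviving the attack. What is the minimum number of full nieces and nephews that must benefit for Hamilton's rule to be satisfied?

r to a full niece or nephew = 0.25 (full aunt/uncle↔niece/nephew: two paths of length 3 through the shared grandparent pair: r = 2·(1/2)^3 = 1/4).
Hamilton's rule: n·r·B > C  ⇒  n > C/(r·B) = 0.267/(0.25·0.295) = 3.62.
The smallest integer exceeding 3.62 is 4.

4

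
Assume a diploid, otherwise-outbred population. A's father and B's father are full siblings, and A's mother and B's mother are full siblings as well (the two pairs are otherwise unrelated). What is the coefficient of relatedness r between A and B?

0.25

Relatedness sums over independent paths through distinct common ancestors.
A and B are related in two ways: first cousins through their fathers (r = 1/8) and first cousins through their mothers (r = 1/8) — i.e. double first cousins.
r = 1/8 + 1/8 = 0.25.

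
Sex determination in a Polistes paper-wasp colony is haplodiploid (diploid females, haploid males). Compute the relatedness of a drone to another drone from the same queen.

Haploid brothers each carry a random half of the queen's diploid genome, so on average they share half: r = 1/2.

0.5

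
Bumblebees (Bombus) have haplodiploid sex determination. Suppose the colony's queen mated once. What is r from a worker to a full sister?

Haplodiploid full sisters inherit their father's entire haploid genome identically (contributing 1/2) and on average half of their mother's contribution (1/2 · 1/2 = 1/4); r = 1/2 + 1/4 = 3/4.

0.75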